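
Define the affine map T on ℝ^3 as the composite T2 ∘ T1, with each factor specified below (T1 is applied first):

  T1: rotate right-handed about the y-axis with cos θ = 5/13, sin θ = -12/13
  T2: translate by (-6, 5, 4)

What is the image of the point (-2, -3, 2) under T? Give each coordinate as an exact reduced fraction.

T1 rotate right-handed about the y-axis with cos θ = 5/13, sin θ = -12/13: (-2, -3, 2) → (-34/13, -3, -14/13)
T2 translate by (-6, 5, 4): (-34/13, -3, -14/13) → (-112/13, 2, 38/13)

T(p) = (-112/13, 2, 38/13)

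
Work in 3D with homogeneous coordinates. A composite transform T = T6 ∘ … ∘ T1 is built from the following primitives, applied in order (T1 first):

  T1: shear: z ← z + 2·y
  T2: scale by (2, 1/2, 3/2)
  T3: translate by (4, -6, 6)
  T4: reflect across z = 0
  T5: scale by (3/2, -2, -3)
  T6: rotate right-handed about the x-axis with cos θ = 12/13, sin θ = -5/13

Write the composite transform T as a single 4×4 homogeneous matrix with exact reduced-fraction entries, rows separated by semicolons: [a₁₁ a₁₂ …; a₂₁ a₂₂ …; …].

T1 = [1 0 0 0; 0 1 0 0; 0 2 1 0; 0 0 0 1]
T2·T1 = [2 0 0 0; 0 1/2 0 0; 0 3 3/2 0; 0 0 0 1]
T3·…·T1 = [2 0 0 4; 0 1/2 0 -6; 0 3 3/2 6; 0 0 0 1]
T4·…·T1 = [2 0 0 4; 0 1/2 0 -6; 0 -3 -3/2 -6; 0 0 0 1]
T5·…·T1 = [3 0 0 6; 0 -1 0 12; 0 9 9/2 18; 0 0 0 1]
T6·…·T1 = [3 0 0 6; 0 33/13 45/26 18; 0 113/13 54/13 12; 0 0 0 1]

T = [3 0 0 6; 0 33/13 45/26 18; 0 113/13 54/13 12; 0 0 0 1]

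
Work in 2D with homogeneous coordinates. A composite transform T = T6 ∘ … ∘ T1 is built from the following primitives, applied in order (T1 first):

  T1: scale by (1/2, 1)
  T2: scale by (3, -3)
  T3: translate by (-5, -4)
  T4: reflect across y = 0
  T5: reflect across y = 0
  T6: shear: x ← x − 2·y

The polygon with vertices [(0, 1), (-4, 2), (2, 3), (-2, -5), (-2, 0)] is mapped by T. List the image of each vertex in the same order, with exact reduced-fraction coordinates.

image vertices: (9, -7), (9, -10), (24, -13), (-30, 11), (0, -4)

T1 scale by (1/2, 1): (0, 1) → (0, 1); (-4, 2) → (-2, 2); (2, 3) → (1, 3); (-2, -5) → (-1, -5); (-2, 0) → (-1, 0)
T2 scale by (3, -3): (0, 1) → (0, -3); (-2, 2) → (-6, -6); (1, 3) → (3, -9); (-1, -5) → (-3, 15); (-1, 0) → (-3, 0)
T3 translate by (-5, -4): (0, -3) → (-5, -7); (-6, -6) → (-11, -10); (3, -9) → (-2, -13); (-3, 15) → (-8, 11); (-3, 0) → (-8, -4)
T4 reflect across y = 0: (-5, -7) → (-5, 7); (-11, -10) → (-11, 10); (-2, -13) → (-2, 13); (-8, 11) → (-8, -11); (-8, -4) → (-8, 4)
T5 reflect across y = 0: (-5, 7) → (-5, -7); (-11, 10) → (-11, -10); (-2, 13) → (-2, -13); (-8, -11) → (-8, 11); (-8, 4) → (-8, -4)
T6 shear: x ← x − 2·y: (-5, -7) → (9, -7); (-11, -10) → (9, -10); (-2, -13) → (24, -13); (-8, 11) → (-30, 11); (-8, -4) → (0, -4)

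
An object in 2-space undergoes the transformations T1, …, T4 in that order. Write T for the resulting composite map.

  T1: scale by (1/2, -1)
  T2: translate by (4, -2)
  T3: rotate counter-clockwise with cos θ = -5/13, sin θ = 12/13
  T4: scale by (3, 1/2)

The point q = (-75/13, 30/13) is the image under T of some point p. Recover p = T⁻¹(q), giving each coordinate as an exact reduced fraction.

T1 = [1/2 0 0; 0 -1 0; 0 0 1]
T2·T1 = [1/2 0 4; 0 -1 -2; 0 0 1]
T3·…·T1 = [-5/26 12/13 4/13; 6/13 5/13 58/13; 0 0 1]
T4·…·T1 = [-15/26 36/13 12/13; 3/13 5/26 29/13; 0 0 1]
det M = -3/4; M⁻¹ = [-10/39 48/13 -8; 4/13 10/13 -2; 0 0 1]
M⁻¹ · (-75/13, 30/13)ᵀ = (2, -2)ᵀ

p = (2, -2)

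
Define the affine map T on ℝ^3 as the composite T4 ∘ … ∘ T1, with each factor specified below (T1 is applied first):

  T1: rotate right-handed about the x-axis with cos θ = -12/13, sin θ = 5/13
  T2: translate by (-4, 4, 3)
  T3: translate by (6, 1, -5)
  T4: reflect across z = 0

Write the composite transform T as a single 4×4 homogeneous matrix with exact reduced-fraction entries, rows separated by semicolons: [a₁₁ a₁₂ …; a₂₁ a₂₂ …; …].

T = [1 0 0 2; 0 -12/13 -5/13 5; 0 -5/13 12/13 2; 0 0 0 1]

T1 = [1 0 0 0; 0 -12/13 -5/13 0; 0 5/13 -12/13 0; 0 0 0 1]
T2·T1 = [1 0 0 -4; 0 -12/13 -5/13 4; 0 5/13 -12/13 3; 0 0 0 1]
T3·…·T1 = [1 0 0 2; 0 -12/13 -5/13 5; 0 5/13 -12/13 -2; 0 0 0 1]
T4·…·T1 = [1 0 0 2; 0 -12/13 -5/13 5; 0 -5/13 12/13 2; 0 0 0 1]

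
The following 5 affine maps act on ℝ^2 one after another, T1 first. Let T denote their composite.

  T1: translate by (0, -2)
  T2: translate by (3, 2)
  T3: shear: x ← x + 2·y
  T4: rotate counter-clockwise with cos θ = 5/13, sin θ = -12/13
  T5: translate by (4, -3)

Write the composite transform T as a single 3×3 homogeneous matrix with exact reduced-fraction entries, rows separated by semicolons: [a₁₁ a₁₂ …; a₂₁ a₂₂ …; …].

T1 = [1 0 0; 0 1 -2; 0 0 1]
T2·T1 = [1 0 3; 0 1 0; 0 0 1]
T3·…·T1 = [1 2 3; 0 1 0; 0 0 1]
T4·…·T1 = [5/13 22/13 15/13; -12/13 -19/13 -36/13; 0 0 1]
T5·…·T1 = [5/13 22/13 67/13; -12/13 -19/13 -75/13; 0 0 1]

T = [5/13 22/13 67/13; -12/13 -19/13 -75/13; 0 0 1]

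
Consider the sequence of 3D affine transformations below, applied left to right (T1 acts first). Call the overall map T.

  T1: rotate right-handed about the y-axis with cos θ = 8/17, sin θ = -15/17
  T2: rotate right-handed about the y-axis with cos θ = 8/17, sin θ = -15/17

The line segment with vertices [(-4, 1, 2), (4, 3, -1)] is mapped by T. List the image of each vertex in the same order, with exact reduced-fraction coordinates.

image vertices: (164/289, 1, -1282/289), (-404/289, 3, 1121/289)

T1 rotate right-handed about the y-axis with cos θ = 8/17, sin θ = -15/17: (-4, 1, 2) → (-62/17, 1, -44/17); (4, 3, -1) → (47/17, 3, 52/17)
T2 rotate right-handed about the y-axis with cos θ = 8/17, sin θ = -15/17: (-62/17, 1, -44/17) → (164/289, 1, -1282/289); (47/17, 3, 52/17) → (-404/289, 3, 1121/289)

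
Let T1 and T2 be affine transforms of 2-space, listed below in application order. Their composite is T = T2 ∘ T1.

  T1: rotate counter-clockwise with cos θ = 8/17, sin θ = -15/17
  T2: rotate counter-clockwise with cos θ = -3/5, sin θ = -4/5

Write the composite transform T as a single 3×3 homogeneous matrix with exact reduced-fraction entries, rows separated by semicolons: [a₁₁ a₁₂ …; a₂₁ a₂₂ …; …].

T1 = [8/17 15/17 0; -15/17 8/17 0; 0 0 1]
T2·T1 = [-84/85 -13/85 0; 13/85 -84/85 0; 0 0 1]

T = [-84/85 -13/85 0; 13/85 -84/85 0; 0 0 1]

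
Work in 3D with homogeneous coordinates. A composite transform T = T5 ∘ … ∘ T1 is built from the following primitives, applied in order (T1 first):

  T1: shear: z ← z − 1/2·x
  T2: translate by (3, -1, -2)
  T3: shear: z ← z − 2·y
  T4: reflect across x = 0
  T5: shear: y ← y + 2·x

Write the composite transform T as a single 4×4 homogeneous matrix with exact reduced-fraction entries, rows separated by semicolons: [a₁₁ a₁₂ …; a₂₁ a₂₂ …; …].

T = [-1 0 0 -3; -2 1 0 -7; -1/2 -2 1 0; 0 0 0 1]

T1 = [1 0 0 0; 0 1 0 0; -1/2 0 1 0; 0 0 0 1]
T2·T1 = [1 0 0 3; 0 1 0 -1; -1/2 0 1 -2; 0 0 0 1]
T3·…·T1 = [1 0 0 3; 0 1 0 -1; -1/2 -2 1 0; 0 0 0 1]
T4·…·T1 = [-1 0 0 -3; 0 1 0 -1; -1/2 -2 1 0; 0 0 0 1]
T5·…·T1 = [-1 0 0 -3; -2 1 0 -7; -1/2 -2 1 0; 0 0 0 1]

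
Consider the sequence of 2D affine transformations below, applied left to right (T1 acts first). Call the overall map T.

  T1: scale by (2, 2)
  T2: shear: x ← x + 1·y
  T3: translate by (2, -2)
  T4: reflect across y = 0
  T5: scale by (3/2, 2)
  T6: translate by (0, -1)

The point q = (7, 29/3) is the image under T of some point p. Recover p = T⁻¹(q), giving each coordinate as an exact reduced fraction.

T1 = [2 0 0; 0 2 0; 0 0 1]
T2·T1 = [2 2 0; 0 2 0; 0 0 1]
T3·…·T1 = [2 2 2; 0 2 -2; 0 0 1]
T4·…·T1 = [2 2 2; 0 -2 2; 0 0 1]
T5·…·T1 = [3 3 3; 0 -4 4; 0 0 1]
T6·…·T1 = [3 3 3; 0 -4 3; 0 0 1]
det M = -12; M⁻¹ = [1/3 1/4 -7/4; 0 -1/4 3/4; 0 0 1]
M⁻¹ · (7, 29/3)ᵀ = (3, -5/3)ᵀ

p = (3, -5/3)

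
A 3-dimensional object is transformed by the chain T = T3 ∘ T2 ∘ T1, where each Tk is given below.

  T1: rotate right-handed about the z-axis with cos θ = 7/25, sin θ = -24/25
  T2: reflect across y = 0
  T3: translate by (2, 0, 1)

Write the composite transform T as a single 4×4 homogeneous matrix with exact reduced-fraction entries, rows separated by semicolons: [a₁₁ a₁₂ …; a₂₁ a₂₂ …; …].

T1 = [7/25 24/25 0 0; -24/25 7/25 0 0; 0 0 1 0; 0 0 0 1]
T2·T1 = [7/25 24/25 0 0; 24/25 -7/25 0 0; 0 0 1 0; 0 0 0 1]
T3·…·T1 = [7/25 24/25 0 2; 24/25 -7/25 0 0; 0 0 1 1; 0 0 0 1]

T = [7/25 24/25 0 2; 24/25 -7/25 0 0; 0 0 1 1; 0 0 0 1]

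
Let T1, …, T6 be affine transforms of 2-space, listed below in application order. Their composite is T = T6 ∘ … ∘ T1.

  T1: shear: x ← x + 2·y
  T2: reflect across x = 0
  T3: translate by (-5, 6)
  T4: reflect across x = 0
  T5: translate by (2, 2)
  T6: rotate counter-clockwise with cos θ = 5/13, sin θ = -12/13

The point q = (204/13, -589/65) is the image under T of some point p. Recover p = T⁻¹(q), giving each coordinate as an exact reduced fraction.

T1 = [1 2 0; 0 1 0; 0 0 1]
T2·T1 = [-1 -2 0; 0 1 0; 0 0 1]
T3·…·T1 = [-1 -2 -5; 0 1 6; 0 0 1]
T4·…·T1 = [1 2 5; 0 1 6; 0 0 1]
T5·…·T1 = [1 2 7; 0 1 8; 0 0 1]
T6·…·T1 = [5/13 22/13 131/13; -12/13 -19/13 -44/13; 0 0 1]
det M = 1; M⁻¹ = [-19/13 -22/13 9; 12/13 5/13 -8; 0 0 1]
M⁻¹ · (204/13, -589/65)ᵀ = (7/5, 3)ᵀ

p = (7/5, 3)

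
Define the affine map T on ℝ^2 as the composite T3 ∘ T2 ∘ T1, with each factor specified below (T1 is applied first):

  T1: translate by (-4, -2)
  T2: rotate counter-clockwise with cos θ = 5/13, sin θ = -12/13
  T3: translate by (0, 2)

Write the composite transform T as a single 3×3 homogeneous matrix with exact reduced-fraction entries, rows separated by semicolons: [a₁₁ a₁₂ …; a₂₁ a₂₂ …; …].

T1 = [1 0 -4; 0 1 -2; 0 0 1]
T2·T1 = [5/13 12/13 -44/13; -12/13 5/13 38/13; 0 0 1]
T3·…·T1 = [5/13 12/13 -44/13; -12/13 5/13 64/13; 0 0 1]

T = [5/13 12/13 -44/13; -12/13 5/13 64/13; 0 0 1]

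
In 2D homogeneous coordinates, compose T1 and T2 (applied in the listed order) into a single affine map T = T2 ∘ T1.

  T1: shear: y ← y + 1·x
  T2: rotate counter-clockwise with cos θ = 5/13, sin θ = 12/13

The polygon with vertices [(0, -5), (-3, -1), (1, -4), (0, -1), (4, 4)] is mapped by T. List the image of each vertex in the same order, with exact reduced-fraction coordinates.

T1 shear: y ← y + 1·x: (0, -5) → (0, -5); (-3, -1) → (-3, -4); (1, -4) → (1, -3); (0, -1) → (0, -1); (4, 4) → (4, 8)
T2 rotate counter-clockwise with cos θ = 5/13, sin θ = 12/13: (0, -5) → (60/13, -25/13); (-3, -4) → (33/13, -56/13); (1, -3) → (41/13, -3/13); (0, -1) → (12/13, -5/13); (4, 8) → (-76/13, 88/13)

image vertices: (60/13, -25/13), (33/13, -56/13), (41/13, -3/13), (12/13, -5/13), (-76/13, 88/13)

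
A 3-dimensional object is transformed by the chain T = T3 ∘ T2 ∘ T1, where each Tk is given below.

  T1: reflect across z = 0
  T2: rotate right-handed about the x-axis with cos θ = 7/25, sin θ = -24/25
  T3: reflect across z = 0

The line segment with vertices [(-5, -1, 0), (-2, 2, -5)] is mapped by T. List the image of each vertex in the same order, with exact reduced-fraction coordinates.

T1 reflect across z = 0: (-5, -1, 0) → (-5, -1, 0); (-2, 2, -5) → (-2, 2, 5)
T2 rotate right-handed about the x-axis with cos θ = 7/25, sin θ = -24/25: (-5, -1, 0) → (-5, -7/25, 24/25); (-2, 2, 5) → (-2, 134/25, -13/25)
T3 reflect across z = 0: (-5, -7/25, 24/25) → (-5, -7/25, -24/25); (-2, 134/25, -13/25) → (-2, 134/25, 13/25)

image vertices: (-5, -7/25, -24/25), (-2, 134/25, 13/25)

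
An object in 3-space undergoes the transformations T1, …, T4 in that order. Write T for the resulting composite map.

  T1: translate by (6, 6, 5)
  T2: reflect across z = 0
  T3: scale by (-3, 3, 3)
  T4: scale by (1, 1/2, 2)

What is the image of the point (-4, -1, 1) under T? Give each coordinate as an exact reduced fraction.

T1 translate by (6, 6, 5): (-4, -1, 1) → (2, 5, 6)
T2 reflect across z = 0: (2, 5, 6) → (2, 5, -6)
T3 scale by (-3, 3, 3): (2, 5, -6) → (-6, 15, -18)
T4 scale by (1, 1/2, 2): (-6, 15, -18) → (-6, 15/2, -36)

T(p) = (-6, 15/2, -36)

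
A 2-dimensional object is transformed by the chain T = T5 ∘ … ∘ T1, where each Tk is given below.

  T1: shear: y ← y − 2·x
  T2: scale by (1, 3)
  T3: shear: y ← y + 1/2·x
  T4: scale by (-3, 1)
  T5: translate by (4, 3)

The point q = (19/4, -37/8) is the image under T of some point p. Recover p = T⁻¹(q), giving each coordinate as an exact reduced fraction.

p = (-1/4, -3)

T1 = [1 0 0; -2 1 0; 0 0 1]
T2·T1 = [1 0 0; -6 3 0; 0 0 1]
T3·…·T1 = [1 0 0; -11/2 3 0; 0 0 1]
T4·…·T1 = [-3 0 0; -11/2 3 0; 0 0 1]
T5·…·T1 = [-3 0 4; -11/2 3 3; 0 0 1]
det M = -9; M⁻¹ = [-1/3 0 4/3; -11/18 1/3 13/9; 0 0 1]
M⁻¹ · (19/4, -37/8)ᵀ = (-1/4, -3)ᵀ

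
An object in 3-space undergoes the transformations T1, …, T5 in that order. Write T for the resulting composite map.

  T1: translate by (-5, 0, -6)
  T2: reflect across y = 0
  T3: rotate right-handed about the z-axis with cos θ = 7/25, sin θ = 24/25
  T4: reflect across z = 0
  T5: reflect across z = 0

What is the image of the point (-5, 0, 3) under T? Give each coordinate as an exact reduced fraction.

T1 translate by (-5, 0, -6): (-5, 0, 3) → (-10, 0, -3)
T2 reflect across y = 0: (-10, 0, -3) → (-10, 0, -3)
T3 rotate right-handed about the z-axis with cos θ = 7/25, sin θ = 24/25: (-10, 0, -3) → (-14/5, -48/5, -3)
T4 reflect across z = 0: (-14/5, -48/5, -3) → (-14/5, -48/5, 3)
T5 reflect across z = 0: (-14/5, -48/5, 3) → (-14/5, -48/5, -3)

T(p) = (-14/5, -48/5, -3)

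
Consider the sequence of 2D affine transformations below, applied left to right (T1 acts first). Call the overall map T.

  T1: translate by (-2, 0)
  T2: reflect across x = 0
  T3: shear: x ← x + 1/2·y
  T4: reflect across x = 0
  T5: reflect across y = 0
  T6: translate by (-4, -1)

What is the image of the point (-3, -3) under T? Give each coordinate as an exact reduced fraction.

T(p) = (-15/2, 2)

T1 translate by (-2, 0): (-3, -3) → (-5, -3)
T2 reflect across x = 0: (-5, -3) → (5, -3)
T3 shear: x ← x + 1/2·y: (5, -3) → (7/2, -3)
T4 reflect across x = 0: (7/2, -3) → (-7/2, -3)
T5 reflect across y = 0: (-7/2, -3) → (-7/2, 3)
T6 translate by (-4, -1): (-7/2, 3) → (-15/2, 2)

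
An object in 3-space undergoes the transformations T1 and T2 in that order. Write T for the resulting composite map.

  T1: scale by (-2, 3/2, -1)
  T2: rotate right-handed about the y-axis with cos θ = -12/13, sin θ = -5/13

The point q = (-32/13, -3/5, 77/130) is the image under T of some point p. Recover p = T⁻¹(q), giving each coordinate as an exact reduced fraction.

T1 = [-2 0 0 0; 0 3/2 0 0; 0 0 -1 0; 0 0 0 1]
T2·T1 = [24/13 0 5/13 0; 0 3/2 0 0; -10/13 0 12/13 0; 0 0 0 1]
det M = 3; M⁻¹ = [6/13 0 -5/26 0; 0 2/3 0 0; 5/13 0 12/13 0; 0 0 0 1]
M⁻¹ · (-32/13, -3/5, 77/130)ᵀ = (-5/4, -2/5, -2/5)ᵀ

p = (-5/4, -2/5, -2/5)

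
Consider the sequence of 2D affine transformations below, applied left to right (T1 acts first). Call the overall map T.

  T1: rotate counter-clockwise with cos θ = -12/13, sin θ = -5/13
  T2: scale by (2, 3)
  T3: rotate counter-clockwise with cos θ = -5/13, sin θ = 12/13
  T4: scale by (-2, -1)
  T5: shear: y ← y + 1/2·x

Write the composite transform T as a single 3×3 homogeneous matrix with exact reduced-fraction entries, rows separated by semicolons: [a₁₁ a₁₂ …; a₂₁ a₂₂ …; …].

T1 = [-12/13 5/13 0; -5/13 -12/13 0; 0 0 1]
T2·T1 = [-24/13 10/13 0; -15/13 -36/13 0; 0 0 1]
T3·…·T1 = [300/169 382/169 0; -213/169 300/169 0; 0 0 1]
T4·…·T1 = [-600/169 -764/169 0; 213/169 -300/169 0; 0 0 1]
T5·…·T1 = [-600/169 -764/169 0; -87/169 -682/169 0; 0 0 1]

T = [-600/169 -764/169 0; -87/169 -682/169 0; 0 0 1]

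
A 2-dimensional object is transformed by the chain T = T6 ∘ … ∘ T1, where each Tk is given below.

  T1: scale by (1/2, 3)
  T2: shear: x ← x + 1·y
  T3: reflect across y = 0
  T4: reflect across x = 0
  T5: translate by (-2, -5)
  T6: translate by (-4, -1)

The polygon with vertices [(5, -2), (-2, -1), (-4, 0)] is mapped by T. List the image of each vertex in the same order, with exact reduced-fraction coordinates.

T1 scale by (1/2, 3): (5, -2) → (5/2, -6); (-2, -1) → (-1, -3); (-4, 0) → (-2, 0)
T2 shear: x ← x + 1·y: (5/2, -6) → (-7/2, -6); (-1, -3) → (-4, -3); (-2, 0) → (-2, 0)
T3 reflect across y = 0: (-7/2, -6) → (-7/2, 6); (-4, -3) → (-4, 3); (-2, 0) → (-2, 0)
T4 reflect across x = 0: (-7/2, 6) → (7/2, 6); (-4, 3) → (4, 3); (-2, 0) → (2, 0)
T5 translate by (-2, -5): (7/2, 6) → (3/2, 1); (4, 3) → (2, -2); (2, 0) → (0, -5)
T6 translate by (-4, -1): (3/2, 1) → (-5/2, 0); (2, -2) → (-2, -3); (0, -5) → (-4, -6)

image vertices: (-5/2, 0), (-2, -3), (-4, -6)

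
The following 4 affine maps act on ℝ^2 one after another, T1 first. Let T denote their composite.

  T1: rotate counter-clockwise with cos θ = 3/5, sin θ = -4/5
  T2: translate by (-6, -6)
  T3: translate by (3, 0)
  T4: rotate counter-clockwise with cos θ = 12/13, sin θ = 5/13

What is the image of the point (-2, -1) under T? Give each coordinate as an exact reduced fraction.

T1 rotate counter-clockwise with cos θ = 3/5, sin θ = -4/5: (-2, -1) → (-2, 1)
T2 translate by (-6, -6): (-2, 1) → (-8, -5)
T3 translate by (3, 0): (-8, -5) → (-5, -5)
T4 rotate counter-clockwise with cos θ = 12/13, sin θ = 5/13: (-5, -5) → (-35/13, -85/13)

T(p) = (-35/13, -85/13)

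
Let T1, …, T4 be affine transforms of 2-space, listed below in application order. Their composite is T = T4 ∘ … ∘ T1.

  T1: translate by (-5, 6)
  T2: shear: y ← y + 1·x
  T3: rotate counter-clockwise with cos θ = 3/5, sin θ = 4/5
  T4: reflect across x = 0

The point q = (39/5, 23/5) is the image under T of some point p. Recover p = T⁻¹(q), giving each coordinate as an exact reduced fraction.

T1 = [1 0 -5; 0 1 6; 0 0 1]
T2·T1 = [1 0 -5; 1 1 1; 0 0 1]
T3·…·T1 = [-1/5 -4/5 -19/5; 7/5 3/5 -17/5; 0 0 1]
T4·…·T1 = [1/5 4/5 19/5; 7/5 3/5 -17/5; 0 0 1]
det M = -1; M⁻¹ = [-3/5 4/5 5; 7/5 -1/5 -6; 0 0 1]
M⁻¹ · (39/5, 23/5)ᵀ = (4, 4)ᵀ

p = (4, 4)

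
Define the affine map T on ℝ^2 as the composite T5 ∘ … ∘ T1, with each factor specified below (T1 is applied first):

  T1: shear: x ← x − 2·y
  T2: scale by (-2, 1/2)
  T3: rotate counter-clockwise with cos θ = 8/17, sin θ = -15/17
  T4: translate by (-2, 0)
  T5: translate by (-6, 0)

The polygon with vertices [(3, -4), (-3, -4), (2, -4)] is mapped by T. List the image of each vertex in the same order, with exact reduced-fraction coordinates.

T1 shear: x ← x − 2·y: (3, -4) → (11, -4); (-3, -4) → (5, -4); (2, -4) → (10, -4)
T2 scale by (-2, 1/2): (11, -4) → (-22, -2); (5, -4) → (-10, -2); (10, -4) → (-20, -2)
T3 rotate counter-clockwise with cos θ = 8/17, sin θ = -15/17: (-22, -2) → (-206/17, 314/17); (-10, -2) → (-110/17, 134/17); (-20, -2) → (-190/17, 284/17)
T4 translate by (-2, 0): (-206/17, 314/17) → (-240/17, 314/17); (-110/17, 134/17) → (-144/17, 134/17); (-190/17, 284/17) → (-224/17, 284/17)
T5 translate by (-6, 0): (-240/17, 314/17) → (-342/17, 314/17); (-144/17, 134/17) → (-246/17, 134/17); (-224/17, 284/17) → (-326/17, 284/17)

image vertices: (-342/17, 314/17), (-246/17, 134/17), (-326/17, 284/17)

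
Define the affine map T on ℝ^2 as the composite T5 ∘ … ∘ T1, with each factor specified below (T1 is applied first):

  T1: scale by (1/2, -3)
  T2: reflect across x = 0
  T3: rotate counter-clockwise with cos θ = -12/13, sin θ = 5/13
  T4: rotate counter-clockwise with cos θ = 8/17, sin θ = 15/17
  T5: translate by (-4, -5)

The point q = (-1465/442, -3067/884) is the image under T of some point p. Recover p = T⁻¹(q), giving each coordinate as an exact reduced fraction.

p = (3, 1/4)

T1 = [1/2 0 0; 0 -3 0; 0 0 1]
T2·T1 = [-1/2 0 0; 0 -3 0; 0 0 1]
T3·…·T1 = [6/13 15/13 0; -5/26 36/13 0; 0 0 1]
T4·…·T1 = [171/442 -420/221 0; 70/221 513/221 0; 0 0 1]
T5·…·T1 = [171/442 -420/221 -4; 70/221 513/221 -5; 0 0 1]
det M = 3/2; M⁻¹ = [342/221 280/221 2768/221; -140/663 57/221 295/663; 0 0 1]
M⁻¹ · (-1465/442, -3067/884)ᵀ = (3, 1/4)ᵀ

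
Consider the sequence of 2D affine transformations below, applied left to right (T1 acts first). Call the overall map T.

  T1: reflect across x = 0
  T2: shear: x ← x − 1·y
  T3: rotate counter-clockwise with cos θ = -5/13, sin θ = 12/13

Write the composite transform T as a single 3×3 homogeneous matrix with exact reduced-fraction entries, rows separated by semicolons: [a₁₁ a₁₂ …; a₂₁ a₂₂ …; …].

T1 = [-1 0 0; 0 1 0; 0 0 1]
T2·T1 = [-1 -1 0; 0 1 0; 0 0 1]
T3·…·T1 = [5/13 -7/13 0; -12/13 -17/13 0; 0 0 1]

T = [5/13 -7/13 0; -12/13 -17/13 0; 0 0 1]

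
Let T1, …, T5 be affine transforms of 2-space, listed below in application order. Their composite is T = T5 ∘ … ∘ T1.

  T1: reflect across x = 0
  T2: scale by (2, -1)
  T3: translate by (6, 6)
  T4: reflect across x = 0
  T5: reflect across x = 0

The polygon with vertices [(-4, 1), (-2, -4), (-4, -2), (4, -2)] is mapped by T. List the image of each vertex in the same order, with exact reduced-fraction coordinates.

image vertices: (14, 5), (10, 10), (14, 8), (-2, 8)

T1 reflect across x = 0: (-4, 1) → (4, 1); (-2, -4) → (2, -4); (-4, -2) → (4, -2); (4, -2) → (-4, -2)
T2 scale by (2, -1): (4, 1) → (8, -1); (2, -4) → (4, 4); (4, -2) → (8, 2); (-4, -2) → (-8, 2)
T3 translate by (6, 6): (8, -1) → (14, 5); (4, 4) → (10, 10); (8, 2) → (14, 8); (-8, 2) → (-2, 8)
T4 reflect across x = 0: (14, 5) → (-14, 5); (10, 10) → (-10, 10); (14, 8) → (-14, 8); (-2, 8) → (2, 8)
T5 reflect across x = 0: (-14, 5) → (14, 5); (-10, 10) → (10, 10); (-14, 8) → (14, 8); (2, 8) → (-2, 8)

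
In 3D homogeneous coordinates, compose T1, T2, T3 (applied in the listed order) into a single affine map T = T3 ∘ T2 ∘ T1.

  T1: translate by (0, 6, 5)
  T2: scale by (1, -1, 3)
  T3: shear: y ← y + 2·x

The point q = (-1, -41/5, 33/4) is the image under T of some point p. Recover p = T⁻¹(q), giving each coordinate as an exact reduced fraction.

p = (-1, 1/5, -9/4)

T1 = [1 0 0 0; 0 1 0 6; 0 0 1 5; 0 0 0 1]
T2·T1 = [1 0 0 0; 0 -1 0 -6; 0 0 3 15; 0 0 0 1]
T3·…·T1 = [1 0 0 0; 2 -1 0 -6; 0 0 3 15; 0 0 0 1]
det M = -3; M⁻¹ = [1 0 0 0; 2 -1 0 -6; 0 0 1/3 -5; 0 0 0 1]
M⁻¹ · (-1, -41/5, 33/4)ᵀ = (-1, 1/5, -9/4)ᵀ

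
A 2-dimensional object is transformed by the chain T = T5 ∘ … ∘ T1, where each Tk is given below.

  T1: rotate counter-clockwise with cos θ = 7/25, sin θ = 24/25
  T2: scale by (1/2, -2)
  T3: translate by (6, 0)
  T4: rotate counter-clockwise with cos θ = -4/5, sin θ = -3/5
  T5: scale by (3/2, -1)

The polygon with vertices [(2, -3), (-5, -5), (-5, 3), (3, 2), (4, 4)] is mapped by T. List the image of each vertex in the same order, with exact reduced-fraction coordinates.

image vertices: (-1401/125, 363/125), (48/25, 727/50), (312/125, 2163/250), (-1593/125, -557/250), (-1812/125, -644/125)

T1 rotate counter-clockwise with cos θ = 7/25, sin θ = 24/25: (2, -3) → (86/25, 27/25); (-5, -5) → (17/5, -31/5); (-5, 3) → (-107/25, -99/25); (3, 2) → (-27/25, 86/25); (4, 4) → (-68/25, 124/25)
T2 scale by (1/2, -2): (86/25, 27/25) → (43/25, -54/25); (17/5, -31/5) → (17/10, 62/5); (-107/25, -99/25) → (-107/50, 198/25); (-27/25, 86/25) → (-27/50, -172/25); (-68/25, 124/25) → (-34/25, -248/25)
T3 translate by (6, 0): (43/25, -54/25) → (193/25, -54/25); (17/10, 62/5) → (77/10, 62/5); (-107/50, 198/25) → (193/50, 198/25); (-27/50, -172/25) → (273/50, -172/25); (-34/25, -248/25) → (116/25, -248/25)
T4 rotate counter-clockwise with cos θ = -4/5, sin θ = -3/5: (193/25, -54/25) → (-934/125, -363/125); (77/10, 62/5) → (32/25, -727/50); (193/50, 198/25) → (208/125, -2163/250); (273/50, -172/25) → (-1062/125, 557/250); (116/25, -248/25) → (-1208/125, 644/125)
T5 scale by (3/2, -1): (-934/125, -363/125) → (-1401/125, 363/125); (32/25, -727/50) → (48/25, 727/50); (208/125, -2163/250) → (312/125, 2163/250); (-1062/125, 557/250) → (-1593/125, -557/250); (-1208/125, 644/125) → (-1812/125, -644/125)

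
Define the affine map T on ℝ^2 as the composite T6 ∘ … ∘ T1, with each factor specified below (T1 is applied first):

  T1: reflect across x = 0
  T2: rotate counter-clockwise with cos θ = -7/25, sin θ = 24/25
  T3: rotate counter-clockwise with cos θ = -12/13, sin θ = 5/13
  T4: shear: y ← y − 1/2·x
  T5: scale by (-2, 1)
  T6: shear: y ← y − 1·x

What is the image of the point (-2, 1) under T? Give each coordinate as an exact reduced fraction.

T1 reflect across x = 0: (-2, 1) → (2, 1)
T2 rotate counter-clockwise with cos θ = -7/25, sin θ = 24/25: (2, 1) → (-38/25, 41/25)
T3 rotate counter-clockwise with cos θ = -12/13, sin θ = 5/13: (-38/25, 41/25) → (251/325, -682/325)
T4 shear: y ← y − 1/2·x: (251/325, -682/325) → (251/325, -323/130)
T5 scale by (-2, 1): (251/325, -323/130) → (-502/325, -323/130)
T6 shear: y ← y − 1·x: (-502/325, -323/130) → (-502/325, -47/50)

T(p) = (-502/325, -47/50)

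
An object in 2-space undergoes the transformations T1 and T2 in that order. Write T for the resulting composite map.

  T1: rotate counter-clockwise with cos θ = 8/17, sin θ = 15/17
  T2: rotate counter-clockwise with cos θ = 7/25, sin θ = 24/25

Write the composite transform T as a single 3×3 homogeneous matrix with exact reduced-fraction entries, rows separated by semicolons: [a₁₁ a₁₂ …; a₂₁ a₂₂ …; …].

T1 = [8/17 -15/17 0; 15/17 8/17 0; 0 0 1]
T2·T1 = [-304/425 -297/425 0; 297/425 -304/425 0; 0 0 1]

T = [-304/425 -297/425 0; 297/425 -304/425 0; 0 0 1]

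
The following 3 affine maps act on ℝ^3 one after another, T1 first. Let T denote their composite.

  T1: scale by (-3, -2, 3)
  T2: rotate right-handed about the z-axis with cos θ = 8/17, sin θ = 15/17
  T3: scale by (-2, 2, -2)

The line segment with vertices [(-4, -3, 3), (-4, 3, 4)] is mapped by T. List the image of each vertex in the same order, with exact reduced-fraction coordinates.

image vertices: (-12/17, 456/17, -18), (-372/17, 264/17, -24)

T1 scale by (-3, -2, 3): (-4, -3, 3) → (12, 6, 9); (-4, 3, 4) → (12, -6, 12)
T2 rotate right-handed about the z-axis with cos θ = 8/17, sin θ = 15/17: (12, 6, 9) → (6/17, 228/17, 9); (12, -6, 12) → (186/17, 132/17, 12)
T3 scale by (-2, 2, -2): (6/17, 228/17, 9) → (-12/17, 456/17, -18); (186/17, 132/17, 12) → (-372/17, 264/17, -24)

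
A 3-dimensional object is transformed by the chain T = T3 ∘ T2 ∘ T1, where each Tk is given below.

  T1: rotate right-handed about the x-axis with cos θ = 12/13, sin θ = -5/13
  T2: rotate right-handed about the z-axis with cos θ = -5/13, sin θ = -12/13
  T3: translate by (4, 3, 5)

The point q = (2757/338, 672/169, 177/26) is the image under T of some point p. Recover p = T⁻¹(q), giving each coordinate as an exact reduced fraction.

p = (-5/2, 5/2, 3)

T1 = [1 0 0 0; 0 12/13 5/13 0; 0 -5/13 12/13 0; 0 0 0 1]
T2·T1 = [-5/13 144/169 60/169 0; -12/13 -60/169 -25/169 0; 0 -5/13 12/13 0; 0 0 0 1]
T3·…·T1 = [-5/13 144/169 60/169 4; -12/13 -60/169 -25/169 3; 0 -5/13 12/13 5; 0 0 0 1]
det M = 1; M⁻¹ = [-5/13 -12/13 0 56/13; 144/169 -60/169 -5/13 -71/169; 60/169 -25/169 12/13 -945/169; 0 0 0 1]
M⁻¹ · (2757/338, 672/169, 177/26)ᵀ = (-5/2, 5/2, 3)ᵀ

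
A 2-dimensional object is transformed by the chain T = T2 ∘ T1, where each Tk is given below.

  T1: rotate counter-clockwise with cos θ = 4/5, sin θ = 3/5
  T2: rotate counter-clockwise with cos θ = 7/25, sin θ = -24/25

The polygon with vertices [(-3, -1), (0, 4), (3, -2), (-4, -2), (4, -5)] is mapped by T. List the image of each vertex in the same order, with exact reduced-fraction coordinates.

T1 rotate counter-clockwise with cos θ = 4/5, sin θ = 3/5: (-3, -1) → (-9/5, -13/5); (0, 4) → (-12/5, 16/5); (3, -2) → (18/5, 1/5); (-4, -2) → (-2, -4); (4, -5) → (31/5, -8/5)
T2 rotate counter-clockwise with cos θ = 7/25, sin θ = -24/25: (-9/5, -13/5) → (-3, 1); (-12/5, 16/5) → (12/5, 16/5); (18/5, 1/5) → (6/5, -17/5); (-2, -4) → (-22/5, 4/5); (31/5, -8/5) → (1/5, -32/5)

image vertices: (-3, 1), (12/5, 16/5), (6/5, -17/5), (-22/5, 4/5), (1/5, -32/5)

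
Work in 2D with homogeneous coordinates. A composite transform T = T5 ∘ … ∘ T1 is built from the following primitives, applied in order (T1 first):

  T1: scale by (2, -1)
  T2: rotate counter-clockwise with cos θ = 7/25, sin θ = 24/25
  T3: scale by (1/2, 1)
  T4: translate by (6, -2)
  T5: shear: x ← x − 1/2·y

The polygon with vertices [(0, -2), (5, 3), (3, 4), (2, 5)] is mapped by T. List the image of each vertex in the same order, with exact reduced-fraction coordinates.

T1 scale by (2, -1): (0, -2) → (0, 2); (5, 3) → (10, -3); (3, 4) → (6, -4); (2, 5) → (4, -5)
T2 rotate counter-clockwise with cos θ = 7/25, sin θ = 24/25: (0, 2) → (-48/25, 14/25); (10, -3) → (142/25, 219/25); (6, -4) → (138/25, 116/25); (4, -5) → (148/25, 61/25)
T3 scale by (1/2, 1): (-48/25, 14/25) → (-24/25, 14/25); (142/25, 219/25) → (71/25, 219/25); (138/25, 116/25) → (69/25, 116/25); (148/25, 61/25) → (74/25, 61/25)
T4 translate by (6, -2): (-24/25, 14/25) → (126/25, -36/25); (71/25, 219/25) → (221/25, 169/25); (69/25, 116/25) → (219/25, 66/25); (74/25, 61/25) → (224/25, 11/25)
T5 shear: x ← x − 1/2·y: (126/25, -36/25) → (144/25, -36/25); (221/25, 169/25) → (273/50, 169/25); (219/25, 66/25) → (186/25, 66/25); (224/25, 11/25) → (437/50, 11/25)

image vertices: (144/25, -36/25), (273/50, 169/25), (186/25, 66/25), (437/50, 11/25)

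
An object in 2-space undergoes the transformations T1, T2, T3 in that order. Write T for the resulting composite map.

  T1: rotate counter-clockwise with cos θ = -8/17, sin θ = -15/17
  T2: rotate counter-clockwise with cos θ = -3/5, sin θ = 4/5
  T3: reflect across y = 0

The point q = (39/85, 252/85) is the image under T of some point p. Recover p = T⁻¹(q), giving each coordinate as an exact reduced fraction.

p = (0, -3)

T1 = [-8/17 15/17 0; -15/17 -8/17 0; 0 0 1]
T2·T1 = [84/85 -13/85 0; 13/85 84/85 0; 0 0 1]
T3·…·T1 = [84/85 -13/85 0; -13/85 -84/85 0; 0 0 1]
det M = -1; M⁻¹ = [84/85 -13/85 0; -13/85 -84/85 0; 0 0 1]
M⁻¹ · (39/85, 252/85)ᵀ = (0, -3)ᵀ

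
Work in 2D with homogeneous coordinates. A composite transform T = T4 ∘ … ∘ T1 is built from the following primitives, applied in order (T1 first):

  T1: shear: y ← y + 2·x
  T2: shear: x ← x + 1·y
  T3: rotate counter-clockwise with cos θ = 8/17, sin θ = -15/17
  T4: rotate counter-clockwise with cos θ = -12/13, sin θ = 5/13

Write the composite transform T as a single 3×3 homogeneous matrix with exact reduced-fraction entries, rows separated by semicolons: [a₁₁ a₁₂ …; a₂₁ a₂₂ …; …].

T1 = [1 0 0; 2 1 0; 0 0 1]
T2·T1 = [3 1 0; 2 1 0; 0 0 1]
T3·…·T1 = [54/17 23/17 0; -29/17 -7/17 0; 0 0 1]
T4·…·T1 = [-503/221 -241/221 0; 618/221 199/221 0; 0 0 1]

T = [-503/221 -241/221 0; 618/221 199/221 0; 0 0 1]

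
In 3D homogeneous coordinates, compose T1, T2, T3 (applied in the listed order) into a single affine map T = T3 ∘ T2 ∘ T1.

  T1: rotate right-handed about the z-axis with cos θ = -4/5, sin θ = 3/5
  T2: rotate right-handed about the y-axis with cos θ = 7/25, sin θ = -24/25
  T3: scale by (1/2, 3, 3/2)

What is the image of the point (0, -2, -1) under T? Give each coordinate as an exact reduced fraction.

T1 rotate right-handed about the z-axis with cos θ = -4/5, sin θ = 3/5: (0, -2, -1) → (6/5, 8/5, -1)
T2 rotate right-handed about the y-axis with cos θ = 7/25, sin θ = -24/25: (6/5, 8/5, -1) → (162/125, 8/5, 109/125)
T3 scale by (1/2, 3, 3/2): (162/125, 8/5, 109/125) → (81/125, 24/5, 327/250)

T(p) = (81/125, 24/5, 327/250)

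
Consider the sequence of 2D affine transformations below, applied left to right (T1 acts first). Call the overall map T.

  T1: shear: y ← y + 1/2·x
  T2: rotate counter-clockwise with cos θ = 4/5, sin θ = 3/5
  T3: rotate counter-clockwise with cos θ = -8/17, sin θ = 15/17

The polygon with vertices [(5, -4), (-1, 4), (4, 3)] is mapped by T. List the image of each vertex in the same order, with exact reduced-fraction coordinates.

T1 shear: y ← y + 1/2·x: (5, -4) → (5, -3/2); (-1, 4) → (-1, 7/2); (4, 3) → (4, 5)
T2 rotate counter-clockwise with cos θ = 4/5, sin θ = 3/5: (5, -3/2) → (49/10, 9/5); (-1, 7/2) → (-29/10, 11/5); (4, 5) → (1/5, 32/5)
T3 rotate counter-clockwise with cos θ = -8/17, sin θ = 15/17: (49/10, 9/5) → (-331/85, 591/170); (-29/10, 11/5) → (-49/85, -611/170); (1/5, 32/5) → (-488/85, -241/85)

image vertices: (-331/85, 591/170), (-49/85, -611/170), (-488/85, -241/85)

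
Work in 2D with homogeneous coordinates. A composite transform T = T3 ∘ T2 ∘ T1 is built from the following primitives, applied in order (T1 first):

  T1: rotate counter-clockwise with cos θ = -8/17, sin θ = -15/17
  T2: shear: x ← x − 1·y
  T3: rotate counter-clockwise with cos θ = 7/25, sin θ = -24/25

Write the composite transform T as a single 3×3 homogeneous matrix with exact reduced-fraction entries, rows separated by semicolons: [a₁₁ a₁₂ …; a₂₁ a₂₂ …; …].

T1 = [-8/17 15/17 0; -15/17 -8/17 0; 0 0 1]
T2·T1 = [7/17 23/17 0; -15/17 -8/17 0; 0 0 1]
T3·…·T1 = [-311/425 -31/425 0; -273/425 -608/425 0; 0 0 1]

T = [-311/425 -31/425 0; -273/425 -608/425 0; 0 0 1]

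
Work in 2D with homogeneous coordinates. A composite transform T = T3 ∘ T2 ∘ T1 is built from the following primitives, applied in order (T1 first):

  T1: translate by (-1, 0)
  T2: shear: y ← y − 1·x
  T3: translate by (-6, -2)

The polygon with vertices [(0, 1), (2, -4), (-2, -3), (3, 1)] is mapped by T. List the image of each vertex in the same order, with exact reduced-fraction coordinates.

image vertices: (-7, 0), (-5, -7), (-9, -2), (-4, -3)

T1 translate by (-1, 0): (0, 1) → (-1, 1); (2, -4) → (1, -4); (-2, -3) → (-3, -3); (3, 1) → (2, 1)
T2 shear: y ← y − 1·x: (-1, 1) → (-1, 2); (1, -4) → (1, -5); (-3, -3) → (-3, 0); (2, 1) → (2, -1)
T3 translate by (-6, -2): (-1, 2) → (-7, 0); (1, -5) → (-5, -7); (-3, 0) → (-9, -2); (2, -1) → (-4, -3)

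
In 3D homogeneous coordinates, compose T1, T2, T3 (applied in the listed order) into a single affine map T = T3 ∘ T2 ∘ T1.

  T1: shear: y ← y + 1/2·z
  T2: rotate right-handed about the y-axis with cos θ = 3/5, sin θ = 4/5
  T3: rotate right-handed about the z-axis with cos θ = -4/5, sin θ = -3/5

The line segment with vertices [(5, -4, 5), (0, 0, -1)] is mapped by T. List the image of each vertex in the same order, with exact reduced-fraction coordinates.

image vertices: (-13/2, -3, -1), (17/50, 22/25, -3/5)

T1 shear: y ← y + 1/2·z: (5, -4, 5) → (5, -3/2, 5); (0, 0, -1) → (0, -1/2, -1)
T2 rotate right-handed about the y-axis with cos θ = 3/5, sin θ = 4/5: (5, -3/2, 5) → (7, -3/2, -1); (0, -1/2, -1) → (-4/5, -1/2, -3/5)
T3 rotate right-handed about the z-axis with cos θ = -4/5, sin θ = -3/5: (7, -3/2, -1) → (-13/2, -3, -1); (-4/5, -1/2, -3/5) → (17/50, 22/25, -3/5)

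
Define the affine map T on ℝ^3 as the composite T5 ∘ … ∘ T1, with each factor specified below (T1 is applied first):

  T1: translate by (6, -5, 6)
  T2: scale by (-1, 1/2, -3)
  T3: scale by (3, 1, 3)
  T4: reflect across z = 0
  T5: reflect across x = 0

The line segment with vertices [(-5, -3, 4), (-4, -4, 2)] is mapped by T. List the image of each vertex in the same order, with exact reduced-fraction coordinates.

image vertices: (3, -4, 90), (6, -9/2, 72)

T1 translate by (6, -5, 6): (-5, -3, 4) → (1, -8, 10); (-4, -4, 2) → (2, -9, 8)
T2 scale by (-1, 1/2, -3): (1, -8, 10) → (-1, -4, -30); (2, -9, 8) → (-2, -9/2, -24)
T3 scale by (3, 1, 3): (-1, -4, -30) → (-3, -4, -90); (-2, -9/2, -24) → (-6, -9/2, -72)
T4 reflect across z = 0: (-3, -4, -90) → (-3, -4, 90); (-6, -9/2, -72) → (-6, -9/2, 72)
T5 reflect across x = 0: (-3, -4, 90) → (3, -4, 90); (-6, -9/2, 72) → (6, -9/2, 72)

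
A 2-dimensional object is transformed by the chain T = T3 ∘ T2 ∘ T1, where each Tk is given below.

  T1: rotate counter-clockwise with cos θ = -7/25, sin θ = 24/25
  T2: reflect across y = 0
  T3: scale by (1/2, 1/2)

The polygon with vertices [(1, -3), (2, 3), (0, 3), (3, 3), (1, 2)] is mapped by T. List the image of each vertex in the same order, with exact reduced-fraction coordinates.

T1 rotate counter-clockwise with cos θ = -7/25, sin θ = 24/25: (1, -3) → (13/5, 9/5); (2, 3) → (-86/25, 27/25); (0, 3) → (-72/25, -21/25); (3, 3) → (-93/25, 51/25); (1, 2) → (-11/5, 2/5)
T2 reflect across y = 0: (13/5, 9/5) → (13/5, -9/5); (-86/25, 27/25) → (-86/25, -27/25); (-72/25, -21/25) → (-72/25, 21/25); (-93/25, 51/25) → (-93/25, -51/25); (-11/5, 2/5) → (-11/5, -2/5)
T3 scale by (1/2, 1/2): (13/5, -9/5) → (13/10, -9/10); (-86/25, -27/25) → (-43/25, -27/50); (-72/25, 21/25) → (-36/25, 21/50); (-93/25, -51/25) → (-93/50, -51/50); (-11/5, -2/5) → (-11/10, -1/5)

image vertices: (13/10, -9/10), (-43/25, -27/50), (-36/25, 21/50), (-93/50, -51/50), (-11/10, -1/5)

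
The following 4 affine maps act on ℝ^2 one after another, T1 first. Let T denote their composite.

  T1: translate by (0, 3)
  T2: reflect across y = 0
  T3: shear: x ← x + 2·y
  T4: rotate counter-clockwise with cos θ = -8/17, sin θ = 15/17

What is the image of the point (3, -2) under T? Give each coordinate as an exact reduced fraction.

T(p) = (7/17, 23/17)

T1 translate by (0, 3): (3, -2) → (3, 1)
T2 reflect across y = 0: (3, 1) → (3, -1)
T3 shear: x ← x + 2·y: (3, -1) → (1, -1)
T4 rotate counter-clockwise with cos θ = -8/17, sin θ = 15/17: (1, -1) → (7/17, 23/17)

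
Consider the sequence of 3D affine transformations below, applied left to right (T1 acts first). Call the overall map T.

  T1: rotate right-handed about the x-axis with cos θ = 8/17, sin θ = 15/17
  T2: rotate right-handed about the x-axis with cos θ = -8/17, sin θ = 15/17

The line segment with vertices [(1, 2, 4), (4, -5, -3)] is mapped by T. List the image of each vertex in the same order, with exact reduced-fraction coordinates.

T1 rotate right-handed about the x-axis with cos θ = 8/17, sin θ = 15/17: (1, 2, 4) → (1, -44/17, 62/17); (4, -5, -3) → (4, 5/17, -99/17)
T2 rotate right-handed about the x-axis with cos θ = -8/17, sin θ = 15/17: (1, -44/17, 62/17) → (1, -2, -4); (4, 5/17, -99/17) → (4, 5, 3)

image vertices: (1, -2, -4), (4, 5, 3)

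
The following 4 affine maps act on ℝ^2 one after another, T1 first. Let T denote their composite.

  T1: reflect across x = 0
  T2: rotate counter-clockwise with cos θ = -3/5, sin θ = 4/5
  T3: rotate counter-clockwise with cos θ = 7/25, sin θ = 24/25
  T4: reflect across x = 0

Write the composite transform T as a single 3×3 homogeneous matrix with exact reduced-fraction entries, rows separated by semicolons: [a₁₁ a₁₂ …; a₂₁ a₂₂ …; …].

T = [-117/125 -44/125 0; 44/125 -117/125 0; 0 0 1]

T1 = [-1 0 0; 0 1 0; 0 0 1]
T2·T1 = [3/5 -4/5 0; -4/5 -3/5 0; 0 0 1]
T3·…·T1 = [117/125 44/125 0; 44/125 -117/125 0; 0 0 1]
T4·…·T1 = [-117/125 -44/125 0; 44/125 -117/125 0; 0 0 1]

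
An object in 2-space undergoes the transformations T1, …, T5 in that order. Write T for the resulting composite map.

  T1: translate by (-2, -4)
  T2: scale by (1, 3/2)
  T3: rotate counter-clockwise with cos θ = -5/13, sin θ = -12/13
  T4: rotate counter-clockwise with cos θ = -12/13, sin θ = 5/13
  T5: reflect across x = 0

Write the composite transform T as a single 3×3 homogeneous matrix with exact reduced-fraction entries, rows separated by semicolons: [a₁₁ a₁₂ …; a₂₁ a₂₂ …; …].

T = [-120/169 357/338 -474/169; 119/169 180/169 -958/169; 0 0 1]

T1 = [1 0 -2; 0 1 -4; 0 0 1]
T2·T1 = [1 0 -2; 0 3/2 -6; 0 0 1]
T3·…·T1 = [-5/13 18/13 -62/13; -12/13 -15/26 54/13; 0 0 1]
T4·…·T1 = [120/169 -357/338 474/169; 119/169 180/169 -958/169; 0 0 1]
T5·…·T1 = [-120/169 357/338 -474/169; 119/169 180/169 -958/169; 0 0 1]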